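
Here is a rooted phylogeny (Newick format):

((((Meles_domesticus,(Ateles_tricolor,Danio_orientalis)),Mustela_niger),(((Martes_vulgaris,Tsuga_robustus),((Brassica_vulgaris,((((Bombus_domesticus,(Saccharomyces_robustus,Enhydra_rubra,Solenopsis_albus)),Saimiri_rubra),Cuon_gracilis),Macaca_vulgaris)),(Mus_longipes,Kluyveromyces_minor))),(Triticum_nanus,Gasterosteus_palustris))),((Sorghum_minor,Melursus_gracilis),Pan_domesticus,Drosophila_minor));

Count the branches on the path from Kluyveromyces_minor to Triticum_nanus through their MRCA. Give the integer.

The MRCA of Kluyveromyces_minor and Triticum_nanus is the node subtending (((Martes_vulgaris,Tsuga_robustus),((Brassica_vulgaris,((((Bombus_domesticus,(Saccharomyces_robustus,Enhydra_rubra,Solenopsis_albus)),Saimiri_rubra),Cuon_gracilis),Macaca_vulgaris)),(Mus_longipes,Kluyveromyces_minor))),(Triticum_nanus,Gasterosteus_palustris)).
From Kluyveromyces_minor up to that node: 4 branches. From Triticum_nanus up to the same node: 2 branches. Total: 4 + 2 = 6.

6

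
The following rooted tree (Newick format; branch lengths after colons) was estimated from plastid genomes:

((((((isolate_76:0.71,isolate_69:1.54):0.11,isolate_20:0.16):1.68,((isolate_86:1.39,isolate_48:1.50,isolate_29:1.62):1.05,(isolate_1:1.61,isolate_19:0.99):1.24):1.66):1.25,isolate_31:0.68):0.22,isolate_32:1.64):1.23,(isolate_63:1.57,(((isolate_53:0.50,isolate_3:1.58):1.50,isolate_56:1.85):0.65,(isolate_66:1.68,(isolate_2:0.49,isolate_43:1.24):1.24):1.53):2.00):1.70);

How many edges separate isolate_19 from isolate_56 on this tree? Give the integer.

10

The MRCA of isolate_19 and isolate_56 is the root of the tree.
From isolate_19 up to that node: 6 branches. From isolate_56 up to the same node: 4 branches. Total: 6 + 4 = 10.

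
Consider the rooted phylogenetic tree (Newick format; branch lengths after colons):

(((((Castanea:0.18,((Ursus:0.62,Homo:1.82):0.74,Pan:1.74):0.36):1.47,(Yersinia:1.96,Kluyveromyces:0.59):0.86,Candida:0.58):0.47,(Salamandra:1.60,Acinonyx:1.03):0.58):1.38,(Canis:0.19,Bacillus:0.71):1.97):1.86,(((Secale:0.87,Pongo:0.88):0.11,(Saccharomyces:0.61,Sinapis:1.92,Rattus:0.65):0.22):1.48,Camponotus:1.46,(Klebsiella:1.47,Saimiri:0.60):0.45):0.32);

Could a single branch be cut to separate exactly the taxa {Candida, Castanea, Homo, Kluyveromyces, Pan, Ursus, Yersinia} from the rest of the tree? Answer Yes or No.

The most recent common ancestor of these taxa subtends ((Castanea,((Ursus,Homo),Pan)),(Yersinia,Kluyveromyces),Candida).
That clade has exactly 7 tips — every listed taxon and nothing else — so the group is monophyletic.

Yes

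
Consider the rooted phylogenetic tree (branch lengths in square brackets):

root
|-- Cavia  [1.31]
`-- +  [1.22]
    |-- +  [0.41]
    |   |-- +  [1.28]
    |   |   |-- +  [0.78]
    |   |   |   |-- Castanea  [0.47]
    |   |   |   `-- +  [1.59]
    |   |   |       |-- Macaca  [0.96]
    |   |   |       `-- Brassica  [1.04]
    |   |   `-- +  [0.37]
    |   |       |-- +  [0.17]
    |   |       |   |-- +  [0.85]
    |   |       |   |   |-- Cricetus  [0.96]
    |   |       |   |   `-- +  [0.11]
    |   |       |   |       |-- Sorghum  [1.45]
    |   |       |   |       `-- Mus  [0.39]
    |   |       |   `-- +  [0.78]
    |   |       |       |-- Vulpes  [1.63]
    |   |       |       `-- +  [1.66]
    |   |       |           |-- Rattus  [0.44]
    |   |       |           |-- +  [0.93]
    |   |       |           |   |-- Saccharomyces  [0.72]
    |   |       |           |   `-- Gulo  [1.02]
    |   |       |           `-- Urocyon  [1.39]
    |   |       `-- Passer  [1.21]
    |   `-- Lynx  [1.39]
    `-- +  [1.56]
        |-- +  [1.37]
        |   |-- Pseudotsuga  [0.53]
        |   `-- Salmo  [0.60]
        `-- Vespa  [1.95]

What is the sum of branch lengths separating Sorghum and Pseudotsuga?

8.10

The path runs Sorghum → … → MRCA → … → Pseudotsuga; the MRCA is the node subtending ((((Castanea,(Macaca,Brassica)),(((Cricetus,(Sorghum,Mus)),(Vulpes,(Rattus,(Saccharomyces,Gulo),Urocyon))),Passer)),Lynx),((Pseudotsuga,Salmo),Vespa)).
Branch lengths along that path: 1.45 + 0.11 + 0.85 + 0.17 + 0.37 + 1.28 + 0.41 + 1.56 + 1.37 + 0.53 = 8.10.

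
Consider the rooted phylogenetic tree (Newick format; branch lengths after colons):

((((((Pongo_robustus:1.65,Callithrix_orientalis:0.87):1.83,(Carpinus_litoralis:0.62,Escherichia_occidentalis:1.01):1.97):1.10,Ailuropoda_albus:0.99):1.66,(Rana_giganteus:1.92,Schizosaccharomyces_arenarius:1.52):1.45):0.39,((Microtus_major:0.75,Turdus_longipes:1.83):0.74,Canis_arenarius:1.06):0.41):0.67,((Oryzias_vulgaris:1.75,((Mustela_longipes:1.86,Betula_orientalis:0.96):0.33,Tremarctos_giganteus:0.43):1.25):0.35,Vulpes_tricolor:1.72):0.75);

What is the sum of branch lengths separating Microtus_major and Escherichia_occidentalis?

The path runs Microtus_major → … → MRCA → … → Escherichia_occidentalis; the MRCA is the node subtending (((((Pongo_robustus,Callithrix_orientalis),(Carpinus_litoralis,Escherichia_occidentalis)),Ailuropoda_albus),(Rana_giganteus,Schizosaccharomyces_arenarius)),((Microtus_major,Turdus_longipes),Canis_arenarius)).
Branch lengths along that path: 0.75 + 0.74 + 0.41 + 0.39 + 1.66 + 1.10 + 1.97 + 1.01 = 8.03.

8.03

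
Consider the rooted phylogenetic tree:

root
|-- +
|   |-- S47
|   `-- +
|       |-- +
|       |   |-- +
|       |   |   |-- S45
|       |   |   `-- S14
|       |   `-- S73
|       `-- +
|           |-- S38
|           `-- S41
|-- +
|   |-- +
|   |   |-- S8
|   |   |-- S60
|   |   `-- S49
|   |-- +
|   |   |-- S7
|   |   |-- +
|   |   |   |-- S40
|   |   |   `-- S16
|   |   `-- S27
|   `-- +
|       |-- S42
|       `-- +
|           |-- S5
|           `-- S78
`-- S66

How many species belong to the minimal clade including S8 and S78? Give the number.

10

The MRCA of S8 and S78 is the node subtending ((S8,S60,S49),(S7,(S40,S16),S27),(S42,(S5,S78))).
That clade contains 10 terminal taxa: S16, S27, S40, S42, S49, S5, S60, S7, S78, S8.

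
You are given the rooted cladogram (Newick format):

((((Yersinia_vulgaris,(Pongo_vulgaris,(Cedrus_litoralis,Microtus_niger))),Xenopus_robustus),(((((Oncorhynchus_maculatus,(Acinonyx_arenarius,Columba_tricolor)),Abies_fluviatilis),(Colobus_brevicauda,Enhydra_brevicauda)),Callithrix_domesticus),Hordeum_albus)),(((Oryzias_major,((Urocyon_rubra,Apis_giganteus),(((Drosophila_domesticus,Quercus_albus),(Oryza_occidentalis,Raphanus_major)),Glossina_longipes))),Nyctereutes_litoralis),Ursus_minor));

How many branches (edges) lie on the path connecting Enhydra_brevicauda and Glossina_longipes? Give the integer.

The MRCA of Enhydra_brevicauda and Glossina_longipes is the root of the tree.
From Enhydra_brevicauda up to that node: 6 branches. From Glossina_longipes up to the same node: 6 branches. Total: 6 + 6 = 12.

12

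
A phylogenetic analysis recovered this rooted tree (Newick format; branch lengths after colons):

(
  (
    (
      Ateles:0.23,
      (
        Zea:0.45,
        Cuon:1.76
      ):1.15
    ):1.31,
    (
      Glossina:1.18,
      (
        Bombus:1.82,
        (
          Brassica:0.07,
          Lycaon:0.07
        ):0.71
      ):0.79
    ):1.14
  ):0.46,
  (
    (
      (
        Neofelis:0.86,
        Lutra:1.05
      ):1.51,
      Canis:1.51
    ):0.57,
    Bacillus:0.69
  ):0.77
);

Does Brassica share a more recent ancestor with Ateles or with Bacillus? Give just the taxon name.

The MRCA of Brassica and Ateles subtends ((Ateles,(Zea,Cuon)),(Glossina,(Bombus,(Brassica,Lycaon)))) (7 taxa).
The MRCA of Brassica and Bacillus is the root, subtending the entire tree (11 taxa).
The first is nested inside the second, so Brassica shares a more recent common ancestor with Ateles.

Ateles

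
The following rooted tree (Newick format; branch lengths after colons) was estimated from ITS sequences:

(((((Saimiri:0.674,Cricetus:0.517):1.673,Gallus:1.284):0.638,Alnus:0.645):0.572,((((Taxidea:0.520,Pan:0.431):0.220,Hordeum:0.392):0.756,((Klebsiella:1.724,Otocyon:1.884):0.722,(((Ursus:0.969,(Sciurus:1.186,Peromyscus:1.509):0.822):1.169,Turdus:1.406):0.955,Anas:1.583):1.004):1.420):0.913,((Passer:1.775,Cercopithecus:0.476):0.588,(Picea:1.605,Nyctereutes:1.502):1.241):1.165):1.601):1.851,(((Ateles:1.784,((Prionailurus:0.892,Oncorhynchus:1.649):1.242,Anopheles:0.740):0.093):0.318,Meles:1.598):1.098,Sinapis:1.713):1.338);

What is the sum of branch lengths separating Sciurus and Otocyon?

7.742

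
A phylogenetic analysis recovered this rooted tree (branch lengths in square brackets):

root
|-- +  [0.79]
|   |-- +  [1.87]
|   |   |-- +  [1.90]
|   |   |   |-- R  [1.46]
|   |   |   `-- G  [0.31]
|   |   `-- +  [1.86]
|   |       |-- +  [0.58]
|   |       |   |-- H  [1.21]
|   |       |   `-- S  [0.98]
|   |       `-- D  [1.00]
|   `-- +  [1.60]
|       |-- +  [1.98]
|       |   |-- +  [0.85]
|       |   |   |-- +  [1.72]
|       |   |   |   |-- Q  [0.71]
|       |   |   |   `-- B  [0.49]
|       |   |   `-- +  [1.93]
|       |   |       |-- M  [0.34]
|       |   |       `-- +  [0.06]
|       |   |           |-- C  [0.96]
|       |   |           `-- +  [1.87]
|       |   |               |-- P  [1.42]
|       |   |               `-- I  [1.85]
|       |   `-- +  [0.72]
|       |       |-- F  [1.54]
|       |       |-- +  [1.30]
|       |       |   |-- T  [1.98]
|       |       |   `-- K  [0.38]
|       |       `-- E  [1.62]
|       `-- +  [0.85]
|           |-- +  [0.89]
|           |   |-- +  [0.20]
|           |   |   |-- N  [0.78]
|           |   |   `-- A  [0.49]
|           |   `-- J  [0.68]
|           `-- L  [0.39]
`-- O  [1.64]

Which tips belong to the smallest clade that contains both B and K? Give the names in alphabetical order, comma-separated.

B, C, E, F, I, K, M, P, Q, T

Tracing B: it sits inside (Q,B).
Tracing K: it sits inside (T,K).
The smallest clade enclosing both is (((Q,B),(M,(C,(P,I)))),(F,(T,K),E)); the answer is its 10 terminal taxa in alphabetical order.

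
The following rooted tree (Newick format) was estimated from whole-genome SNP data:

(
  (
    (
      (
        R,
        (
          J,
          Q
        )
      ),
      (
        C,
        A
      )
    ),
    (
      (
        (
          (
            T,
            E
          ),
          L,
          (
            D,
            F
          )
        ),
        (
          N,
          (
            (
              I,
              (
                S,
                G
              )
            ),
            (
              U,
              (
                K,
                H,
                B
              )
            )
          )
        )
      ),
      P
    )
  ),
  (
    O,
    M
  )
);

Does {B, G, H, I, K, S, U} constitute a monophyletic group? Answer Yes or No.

The most recent common ancestor of these taxa subtends ((I,(S,G)),(U,(K,H,B))).
That clade has exactly 7 tips — every listed taxon and nothing else — so the group is monophyletic.

Yes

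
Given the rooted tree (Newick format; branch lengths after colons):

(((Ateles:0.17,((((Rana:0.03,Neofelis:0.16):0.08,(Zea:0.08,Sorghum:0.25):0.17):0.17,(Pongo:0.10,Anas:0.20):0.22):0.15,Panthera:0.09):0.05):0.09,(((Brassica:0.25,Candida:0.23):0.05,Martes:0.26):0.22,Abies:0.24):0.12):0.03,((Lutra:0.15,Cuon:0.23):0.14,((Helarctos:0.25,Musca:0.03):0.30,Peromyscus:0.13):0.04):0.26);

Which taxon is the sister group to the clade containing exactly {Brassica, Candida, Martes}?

Abies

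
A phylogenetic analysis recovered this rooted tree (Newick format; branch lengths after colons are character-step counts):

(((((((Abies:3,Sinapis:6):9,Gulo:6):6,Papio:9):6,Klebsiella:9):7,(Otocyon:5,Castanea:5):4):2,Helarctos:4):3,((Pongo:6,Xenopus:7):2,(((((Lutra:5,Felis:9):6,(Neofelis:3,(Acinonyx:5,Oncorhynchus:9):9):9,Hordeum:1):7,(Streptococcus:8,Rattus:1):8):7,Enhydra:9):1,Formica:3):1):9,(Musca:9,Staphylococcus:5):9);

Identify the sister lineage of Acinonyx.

Acinonyx attaches to the tree at the node subtending (Acinonyx,Oncorhynchus).
The other lineage descending from that same node — the sister group — is the single tip Oncorhynchus.

Oncorhynchus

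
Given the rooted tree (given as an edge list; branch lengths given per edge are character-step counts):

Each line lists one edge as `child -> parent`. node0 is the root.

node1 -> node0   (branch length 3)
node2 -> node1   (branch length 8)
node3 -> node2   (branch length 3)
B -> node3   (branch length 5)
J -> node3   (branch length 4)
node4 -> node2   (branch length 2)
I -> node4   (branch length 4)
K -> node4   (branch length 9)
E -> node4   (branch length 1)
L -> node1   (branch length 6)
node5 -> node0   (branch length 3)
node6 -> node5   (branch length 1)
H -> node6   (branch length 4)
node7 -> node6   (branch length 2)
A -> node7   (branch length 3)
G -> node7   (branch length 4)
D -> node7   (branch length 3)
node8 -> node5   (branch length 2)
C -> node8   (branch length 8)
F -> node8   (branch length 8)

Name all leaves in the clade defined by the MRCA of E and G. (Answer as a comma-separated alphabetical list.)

A, B, C, D, E, F, G, H, I, J, K, L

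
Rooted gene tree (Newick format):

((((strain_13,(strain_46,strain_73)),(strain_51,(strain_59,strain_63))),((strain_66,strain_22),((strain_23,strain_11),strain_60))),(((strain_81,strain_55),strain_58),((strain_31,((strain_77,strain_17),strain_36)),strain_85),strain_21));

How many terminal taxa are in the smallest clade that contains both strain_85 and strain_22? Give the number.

The MRCA of strain_85 and strain_22 is the root, so the clade is the entire tree.
That clade contains 20 terminal taxa: strain_11, strain_13, strain_17, strain_21, strain_22, strain_23, strain_31, strain_36, strain_46, strain_51, strain_55, strain_58, strain_59, strain_60, strain_63, strain_66, strain_73, strain_77, strain_81, strain_85.

20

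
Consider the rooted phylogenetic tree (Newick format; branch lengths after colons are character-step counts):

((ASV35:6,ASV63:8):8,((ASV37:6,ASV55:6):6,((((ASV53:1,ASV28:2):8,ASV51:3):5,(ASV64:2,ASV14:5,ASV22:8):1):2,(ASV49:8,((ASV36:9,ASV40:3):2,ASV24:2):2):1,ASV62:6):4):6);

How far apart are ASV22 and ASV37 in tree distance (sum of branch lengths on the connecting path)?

The path runs ASV22 → … → MRCA → … → ASV37; the MRCA is the node subtending ((ASV37,ASV55),((((ASV53,ASV28),ASV51),(ASV64,ASV14,ASV22)),(ASV49,((ASV36,ASV40),ASV24)),ASV62)).
Branch lengths along that path: 8 + 1 + 2 + 4 + 6 + 6 = 27.

27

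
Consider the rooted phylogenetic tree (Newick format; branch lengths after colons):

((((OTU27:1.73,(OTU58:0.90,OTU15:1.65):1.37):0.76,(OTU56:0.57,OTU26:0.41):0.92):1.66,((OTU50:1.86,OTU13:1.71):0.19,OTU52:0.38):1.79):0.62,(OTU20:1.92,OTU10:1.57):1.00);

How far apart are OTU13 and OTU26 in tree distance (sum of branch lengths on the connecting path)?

The path runs OTU13 → … → MRCA → … → OTU26; the MRCA is the node subtending (((OTU27,(OTU58,OTU15)),(OTU56,OTU26)),((OTU50,OTU13),OTU52)).
Branch lengths along that path: 1.71 + 0.19 + 1.79 + 1.66 + 0.92 + 0.41 = 6.68.

6.68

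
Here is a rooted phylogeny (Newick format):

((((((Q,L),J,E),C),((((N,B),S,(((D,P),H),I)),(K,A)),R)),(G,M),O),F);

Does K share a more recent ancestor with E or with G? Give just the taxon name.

E

The MRCA of K and E subtends ((((Q,L),J,E),C),((((N,B),S,(((D,P),H),I)),(K,A)),R)) (15 taxa).
The MRCA of K and G subtends (((((Q,L),J,E),C),((((N,B),S,(((D,P),H),I)),(K,A)),R)),(G,M),O) (18 taxa).
The first is nested inside the second, so K shares a more recent common ancestor with E.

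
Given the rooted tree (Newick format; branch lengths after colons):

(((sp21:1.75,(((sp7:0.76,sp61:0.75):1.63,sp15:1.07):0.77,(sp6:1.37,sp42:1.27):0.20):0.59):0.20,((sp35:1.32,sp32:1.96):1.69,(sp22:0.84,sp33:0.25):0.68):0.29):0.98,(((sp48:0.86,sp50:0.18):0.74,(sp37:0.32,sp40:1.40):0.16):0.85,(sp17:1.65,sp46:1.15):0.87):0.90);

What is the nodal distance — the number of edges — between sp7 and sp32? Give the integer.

The MRCA of sp7 and sp32 is the node subtending ((sp21,(((sp7,sp61),sp15),(sp6,sp42))),((sp35,sp32),(sp22,sp33))).
From sp7 up to that node: 5 branches. From sp32 up to the same node: 3 branches. Total: 5 + 3 = 8.

8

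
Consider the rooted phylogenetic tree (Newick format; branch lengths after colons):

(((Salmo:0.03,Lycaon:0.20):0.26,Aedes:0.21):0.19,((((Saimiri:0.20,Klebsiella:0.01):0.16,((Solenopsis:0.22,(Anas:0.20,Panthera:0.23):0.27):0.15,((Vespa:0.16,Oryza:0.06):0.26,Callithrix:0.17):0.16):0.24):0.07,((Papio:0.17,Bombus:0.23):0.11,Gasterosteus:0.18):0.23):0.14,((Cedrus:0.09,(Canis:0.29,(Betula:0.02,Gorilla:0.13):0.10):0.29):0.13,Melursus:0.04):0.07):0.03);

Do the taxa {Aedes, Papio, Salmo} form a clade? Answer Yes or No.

No

The MRCA of the listed taxa is the root, so the smallest clade containing them is the whole tree.
That clade also contains Anas, Betula, Bombus, Callithrix, Canis, Cedrus, Gasterosteus, Gorilla, Klebsiella, Lycaon, Melursus, Oryza, Panthera, Saimiri, Solenopsis, Vespa, which are not in the proposed group, so the group is not monophyletic.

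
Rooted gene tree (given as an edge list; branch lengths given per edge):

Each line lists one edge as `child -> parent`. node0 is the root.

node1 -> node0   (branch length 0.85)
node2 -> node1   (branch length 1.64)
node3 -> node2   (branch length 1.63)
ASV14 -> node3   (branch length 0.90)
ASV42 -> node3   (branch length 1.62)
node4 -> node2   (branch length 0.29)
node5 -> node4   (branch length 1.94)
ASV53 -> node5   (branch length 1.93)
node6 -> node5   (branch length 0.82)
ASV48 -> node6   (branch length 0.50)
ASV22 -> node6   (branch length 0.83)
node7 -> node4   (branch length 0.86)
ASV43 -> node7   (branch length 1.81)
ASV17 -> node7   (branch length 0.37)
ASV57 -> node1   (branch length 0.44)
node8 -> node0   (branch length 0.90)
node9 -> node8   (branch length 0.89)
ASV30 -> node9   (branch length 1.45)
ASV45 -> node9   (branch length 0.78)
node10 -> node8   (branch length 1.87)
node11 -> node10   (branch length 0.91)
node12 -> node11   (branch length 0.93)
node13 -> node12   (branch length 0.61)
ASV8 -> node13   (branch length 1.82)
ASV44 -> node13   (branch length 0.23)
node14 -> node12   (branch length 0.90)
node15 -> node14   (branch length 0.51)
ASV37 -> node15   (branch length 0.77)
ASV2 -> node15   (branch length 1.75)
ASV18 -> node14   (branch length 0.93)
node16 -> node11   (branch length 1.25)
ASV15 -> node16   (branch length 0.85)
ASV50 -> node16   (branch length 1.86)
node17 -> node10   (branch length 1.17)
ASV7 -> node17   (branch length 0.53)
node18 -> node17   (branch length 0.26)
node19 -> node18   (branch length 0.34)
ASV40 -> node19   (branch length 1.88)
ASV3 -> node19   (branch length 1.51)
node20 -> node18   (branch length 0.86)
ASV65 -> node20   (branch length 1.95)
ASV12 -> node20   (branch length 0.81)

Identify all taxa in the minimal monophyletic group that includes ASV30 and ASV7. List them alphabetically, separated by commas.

ASV12, ASV15, ASV18, ASV2, ASV3, ASV30, ASV37, ASV40, ASV44, ASV45, ASV50, ASV65, ASV7, ASV8

Tracing ASV30: it sits inside (ASV30,ASV45).
Tracing ASV7: it sits inside (ASV7,((ASV40,ASV3),(ASV65,ASV12))).
The smallest clade enclosing both is ((ASV30,ASV45),((((ASV8,ASV44),((ASV37,ASV2),ASV18)),(ASV15,ASV50)),(ASV7,((ASV40,ASV3),(ASV65,ASV12))))); the answer is its 14 terminal taxa in alphabetical order.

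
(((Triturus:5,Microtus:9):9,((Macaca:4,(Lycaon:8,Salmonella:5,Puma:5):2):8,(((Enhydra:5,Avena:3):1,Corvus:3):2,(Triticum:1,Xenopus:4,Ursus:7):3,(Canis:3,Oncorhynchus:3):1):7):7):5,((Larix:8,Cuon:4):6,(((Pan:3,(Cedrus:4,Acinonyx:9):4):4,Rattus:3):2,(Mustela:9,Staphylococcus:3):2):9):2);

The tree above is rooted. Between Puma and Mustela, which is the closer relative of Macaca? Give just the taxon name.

The MRCA of Macaca and Puma subtends (Macaca,(Lycaon,Salmonella,Puma)) (4 taxa).
The MRCA of Macaca and Mustela is the root, subtending the entire tree (22 taxa).
The first is nested inside the second, so Macaca shares a more recent common ancestor with Puma.

Puma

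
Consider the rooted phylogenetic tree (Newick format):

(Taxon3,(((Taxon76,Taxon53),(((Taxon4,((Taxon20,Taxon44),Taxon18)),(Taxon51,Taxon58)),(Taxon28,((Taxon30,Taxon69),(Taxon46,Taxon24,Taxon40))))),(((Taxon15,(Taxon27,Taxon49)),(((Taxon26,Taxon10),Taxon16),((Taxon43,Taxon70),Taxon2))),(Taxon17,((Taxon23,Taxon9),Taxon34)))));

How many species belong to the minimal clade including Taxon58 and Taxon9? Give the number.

The MRCA of Taxon58 and Taxon9 is the node subtending (((Taxon76,Taxon53),(((Taxon4,((Taxon20,Taxon44),Taxon18)),(Taxon51,Taxon58)),(Taxon28,((Taxon30,Taxon69),(Taxon46,Taxon24,Taxon40))))),(((Taxon15,(Taxon27,Taxon49)),(((Taxon26,Taxon10),Taxon16),((Taxon43,Taxon70),Taxon2))),(Taxon17,((Taxon23,Taxon9),Taxon34)))).
That clade contains 27 terminal taxa: Taxon10, Taxon15, Taxon16, Taxon17, Taxon18, Taxon2, Taxon20, Taxon23, Taxon24, Taxon26, Taxon27, Taxon28, Taxon30, Taxon34, Taxon4, Taxon40, Taxon43, Taxon44, Taxon46, Taxon49, Taxon51, Taxon53, Taxon58, Taxon69, Taxon70, Taxon76, Taxon9.

27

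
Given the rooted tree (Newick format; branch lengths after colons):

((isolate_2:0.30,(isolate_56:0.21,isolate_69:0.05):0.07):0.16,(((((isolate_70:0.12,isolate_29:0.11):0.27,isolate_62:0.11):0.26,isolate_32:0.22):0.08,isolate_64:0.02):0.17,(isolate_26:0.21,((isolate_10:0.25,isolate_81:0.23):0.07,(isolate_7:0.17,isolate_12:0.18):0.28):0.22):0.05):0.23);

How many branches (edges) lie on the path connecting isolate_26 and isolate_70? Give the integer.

The MRCA of isolate_26 and isolate_70 is the node subtending (((((isolate_70,isolate_29),isolate_62),isolate_32),isolate_64),(isolate_26,((isolate_10,isolate_81),(isolate_7,isolate_12)))).
From isolate_26 up to that node: 2 branches. From isolate_70 up to the same node: 5 branches. Total: 2 + 5 = 7.

7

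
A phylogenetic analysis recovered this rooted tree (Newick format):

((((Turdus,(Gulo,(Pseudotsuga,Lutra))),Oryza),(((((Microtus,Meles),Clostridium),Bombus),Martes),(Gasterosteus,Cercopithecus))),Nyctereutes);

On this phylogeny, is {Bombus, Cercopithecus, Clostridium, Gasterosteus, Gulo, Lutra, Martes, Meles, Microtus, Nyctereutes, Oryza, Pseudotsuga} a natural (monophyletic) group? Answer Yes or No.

No

The MRCA of the listed taxa is the root, so the smallest clade containing them is the whole tree.
That clade also contains Turdus, which is not in the proposed group, so the group is not monophyletic.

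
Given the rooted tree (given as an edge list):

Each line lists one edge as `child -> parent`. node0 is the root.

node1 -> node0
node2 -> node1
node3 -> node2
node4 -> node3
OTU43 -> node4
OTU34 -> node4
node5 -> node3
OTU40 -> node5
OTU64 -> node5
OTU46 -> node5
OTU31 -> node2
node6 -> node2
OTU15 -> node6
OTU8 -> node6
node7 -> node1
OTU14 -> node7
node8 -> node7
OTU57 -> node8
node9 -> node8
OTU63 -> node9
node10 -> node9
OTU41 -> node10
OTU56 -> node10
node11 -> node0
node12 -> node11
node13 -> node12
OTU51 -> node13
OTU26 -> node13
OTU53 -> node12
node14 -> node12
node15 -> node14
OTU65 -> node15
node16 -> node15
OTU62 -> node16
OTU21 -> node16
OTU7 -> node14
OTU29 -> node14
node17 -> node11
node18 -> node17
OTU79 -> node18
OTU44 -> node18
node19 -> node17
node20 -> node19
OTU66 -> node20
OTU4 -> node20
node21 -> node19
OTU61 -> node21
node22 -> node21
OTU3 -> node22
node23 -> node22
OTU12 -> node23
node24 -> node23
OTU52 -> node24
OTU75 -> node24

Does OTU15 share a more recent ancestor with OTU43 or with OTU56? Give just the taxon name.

OTU43

The MRCA of OTU15 and OTU43 subtends (((OTU43,OTU34),(OTU40,OTU64,OTU46)),OTU31,(OTU15,OTU8)) (8 taxa).
The MRCA of OTU15 and OTU56 subtends ((((OTU43,OTU34),(OTU40,OTU64,OTU46)),OTU31,(OTU15,OTU8)),(OTU14,(OTU57,(OTU63,(OTU41,OTU56))))) (13 taxa).
The first is nested inside the second, so OTU15 shares a more recent common ancestor with OTU43.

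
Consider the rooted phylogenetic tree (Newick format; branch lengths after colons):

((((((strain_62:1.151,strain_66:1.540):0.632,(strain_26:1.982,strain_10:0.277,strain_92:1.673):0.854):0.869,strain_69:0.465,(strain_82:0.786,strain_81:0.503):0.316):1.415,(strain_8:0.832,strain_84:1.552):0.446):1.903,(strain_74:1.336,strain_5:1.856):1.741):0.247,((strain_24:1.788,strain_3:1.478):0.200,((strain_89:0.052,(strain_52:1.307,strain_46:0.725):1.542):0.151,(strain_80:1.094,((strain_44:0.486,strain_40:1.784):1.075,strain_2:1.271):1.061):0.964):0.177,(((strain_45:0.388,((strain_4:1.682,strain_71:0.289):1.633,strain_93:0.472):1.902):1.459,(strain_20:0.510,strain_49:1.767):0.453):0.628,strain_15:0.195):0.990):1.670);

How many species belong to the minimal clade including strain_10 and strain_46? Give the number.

The MRCA of strain_10 and strain_46 is the root, so the clade is the entire tree.
That clade contains 28 terminal taxa: strain_10, strain_15, strain_2, strain_20, strain_24, strain_26, strain_3, strain_4, strain_40, strain_44, strain_45, strain_46, strain_49, strain_5, strain_52, strain_62, strain_66, strain_69, strain_71, strain_74, strain_8, strain_80, strain_81, strain_82, strain_84, strain_89, strain_92, strain_93.

28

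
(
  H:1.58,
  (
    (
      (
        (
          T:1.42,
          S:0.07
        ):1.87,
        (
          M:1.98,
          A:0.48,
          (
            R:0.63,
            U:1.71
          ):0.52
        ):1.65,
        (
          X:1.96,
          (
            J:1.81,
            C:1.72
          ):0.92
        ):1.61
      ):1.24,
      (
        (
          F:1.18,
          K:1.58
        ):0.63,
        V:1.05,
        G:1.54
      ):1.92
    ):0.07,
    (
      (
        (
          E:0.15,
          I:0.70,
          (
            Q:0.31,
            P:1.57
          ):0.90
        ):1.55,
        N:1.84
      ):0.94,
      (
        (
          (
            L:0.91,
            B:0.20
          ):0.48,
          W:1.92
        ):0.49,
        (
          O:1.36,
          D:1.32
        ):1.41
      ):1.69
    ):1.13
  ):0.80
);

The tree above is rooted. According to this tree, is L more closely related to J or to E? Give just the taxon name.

E

The MRCA of L and E subtends (((E,I,(Q,P)),N),(((L,B),W),(O,D))) (10 taxa).
The MRCA of L and J subtends ((((T,S),(M,A,(R,U)),(X,(J,C))),((F,K),V,G)),(((E,I,(Q,P)),N),(((L,B),W),(O,D)))) (23 taxa).
The first is nested inside the second, so L shares a more recent common ancestor with E.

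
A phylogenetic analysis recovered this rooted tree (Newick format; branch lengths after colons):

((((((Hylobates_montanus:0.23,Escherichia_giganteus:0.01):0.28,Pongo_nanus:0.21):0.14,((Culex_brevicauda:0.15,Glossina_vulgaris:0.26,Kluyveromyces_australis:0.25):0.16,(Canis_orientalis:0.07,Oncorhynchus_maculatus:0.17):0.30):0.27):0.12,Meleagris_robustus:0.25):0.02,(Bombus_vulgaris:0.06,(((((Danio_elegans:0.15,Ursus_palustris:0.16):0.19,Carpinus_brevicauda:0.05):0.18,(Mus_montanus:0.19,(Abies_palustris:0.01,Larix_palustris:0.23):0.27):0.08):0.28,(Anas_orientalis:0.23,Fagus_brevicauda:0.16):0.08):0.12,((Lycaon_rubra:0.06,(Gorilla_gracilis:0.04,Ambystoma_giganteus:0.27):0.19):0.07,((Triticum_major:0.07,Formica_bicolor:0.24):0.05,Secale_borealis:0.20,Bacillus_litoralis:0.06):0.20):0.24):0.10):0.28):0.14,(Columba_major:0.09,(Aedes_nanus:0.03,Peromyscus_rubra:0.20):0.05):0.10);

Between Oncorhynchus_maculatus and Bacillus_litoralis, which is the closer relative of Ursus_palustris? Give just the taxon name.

Bacillus_litoralis

The MRCA of Ursus_palustris and Bacillus_litoralis subtends (((((Danio_elegans,Ursus_palustris),Carpinus_brevicauda),(Mus_montanus,(Abies_palustris,Larix_palustris))),(Anas_orientalis,Fagus_brevicauda)),((Lycaon_rubra,(Gorilla_gracilis,Ambystoma_giganteus)),((Triticum_major,Formica_bicolor),Secale_borealis,Bacillus_litoralis))) (15 taxa).
The MRCA of Ursus_palustris and Oncorhynchus_maculatus subtends (((((Hylobates_montanus,Escherichia_giganteus),Pongo_nanus),((Culex_brevicauda,Glossina_vulgaris,Kluyveromyces_australis),(Canis_orientalis,Oncorhynchus_maculatus))),Meleagris_robustus),(Bombus_vulgaris,(((((Danio_elegans,Ursus_palustris),Carpinus_brevicauda),(Mus_montanus,(Abies_palustris,Larix_palustris))),(Anas_orientalis,Fagus_brevicauda)),((Lycaon_rubra,(Gorilla_gracilis,Ambystoma_giganteus)),((Triticum_major,Formica_bicolor),Secale_borealis,Bacillus_litoralis))))) (25 taxa).
The first is nested inside the second, so Ursus_palustris shares a more recent common ancestor with Bacillus_litoralis.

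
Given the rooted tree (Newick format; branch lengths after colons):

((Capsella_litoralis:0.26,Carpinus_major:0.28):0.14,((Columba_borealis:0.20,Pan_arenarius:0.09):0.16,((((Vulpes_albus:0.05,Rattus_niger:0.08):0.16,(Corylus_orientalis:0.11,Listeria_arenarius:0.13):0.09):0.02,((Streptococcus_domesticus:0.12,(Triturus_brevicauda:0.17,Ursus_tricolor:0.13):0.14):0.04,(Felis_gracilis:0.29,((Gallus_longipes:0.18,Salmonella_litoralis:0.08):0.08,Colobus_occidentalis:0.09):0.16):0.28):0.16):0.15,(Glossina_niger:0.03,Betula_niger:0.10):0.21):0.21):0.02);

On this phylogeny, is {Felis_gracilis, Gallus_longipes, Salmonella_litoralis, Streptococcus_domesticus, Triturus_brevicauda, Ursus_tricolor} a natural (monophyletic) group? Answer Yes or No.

The MRCA of the listed taxa subtends ((Streptococcus_domesticus,(Triturus_brevicauda,Ursus_tricolor)),(Felis_gracilis,((Gallus_longipes,Salmonella_litoralis),Colobus_occidentalis))).
That clade also contains Colobus_occidentalis, which is not in the proposed group, so the group is not monophyletic.

No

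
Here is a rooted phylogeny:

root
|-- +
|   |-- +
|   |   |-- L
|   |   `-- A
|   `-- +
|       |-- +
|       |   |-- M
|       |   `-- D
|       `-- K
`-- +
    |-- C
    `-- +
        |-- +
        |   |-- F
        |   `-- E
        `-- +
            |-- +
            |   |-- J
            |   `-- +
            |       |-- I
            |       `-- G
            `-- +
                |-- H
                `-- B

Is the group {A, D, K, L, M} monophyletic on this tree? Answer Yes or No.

Yes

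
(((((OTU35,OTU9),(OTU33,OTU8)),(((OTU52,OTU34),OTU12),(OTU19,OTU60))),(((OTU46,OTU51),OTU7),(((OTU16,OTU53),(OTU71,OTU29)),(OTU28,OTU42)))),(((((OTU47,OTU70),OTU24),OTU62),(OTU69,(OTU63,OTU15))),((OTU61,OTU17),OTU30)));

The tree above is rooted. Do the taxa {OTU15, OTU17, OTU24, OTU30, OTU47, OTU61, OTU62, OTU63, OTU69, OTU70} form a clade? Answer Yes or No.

Yes

The most recent common ancestor of these taxa subtends (((((OTU47,OTU70),OTU24),OTU62),(OTU69,(OTU63,OTU15))),((OTU61,OTU17),OTU30)).
That clade has exactly 10 tips — every listed taxon and nothing else — so the group is monophyletic.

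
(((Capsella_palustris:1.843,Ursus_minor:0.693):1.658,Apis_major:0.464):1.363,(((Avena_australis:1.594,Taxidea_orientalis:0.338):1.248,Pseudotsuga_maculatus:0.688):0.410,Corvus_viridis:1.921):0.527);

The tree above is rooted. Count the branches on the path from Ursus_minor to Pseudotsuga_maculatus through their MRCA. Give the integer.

The MRCA of Ursus_minor and Pseudotsuga_maculatus is the root of the tree.
From Ursus_minor up to that node: 3 branches. From Pseudotsuga_maculatus up to the same node: 3 branches. Total: 3 + 3 = 6.

6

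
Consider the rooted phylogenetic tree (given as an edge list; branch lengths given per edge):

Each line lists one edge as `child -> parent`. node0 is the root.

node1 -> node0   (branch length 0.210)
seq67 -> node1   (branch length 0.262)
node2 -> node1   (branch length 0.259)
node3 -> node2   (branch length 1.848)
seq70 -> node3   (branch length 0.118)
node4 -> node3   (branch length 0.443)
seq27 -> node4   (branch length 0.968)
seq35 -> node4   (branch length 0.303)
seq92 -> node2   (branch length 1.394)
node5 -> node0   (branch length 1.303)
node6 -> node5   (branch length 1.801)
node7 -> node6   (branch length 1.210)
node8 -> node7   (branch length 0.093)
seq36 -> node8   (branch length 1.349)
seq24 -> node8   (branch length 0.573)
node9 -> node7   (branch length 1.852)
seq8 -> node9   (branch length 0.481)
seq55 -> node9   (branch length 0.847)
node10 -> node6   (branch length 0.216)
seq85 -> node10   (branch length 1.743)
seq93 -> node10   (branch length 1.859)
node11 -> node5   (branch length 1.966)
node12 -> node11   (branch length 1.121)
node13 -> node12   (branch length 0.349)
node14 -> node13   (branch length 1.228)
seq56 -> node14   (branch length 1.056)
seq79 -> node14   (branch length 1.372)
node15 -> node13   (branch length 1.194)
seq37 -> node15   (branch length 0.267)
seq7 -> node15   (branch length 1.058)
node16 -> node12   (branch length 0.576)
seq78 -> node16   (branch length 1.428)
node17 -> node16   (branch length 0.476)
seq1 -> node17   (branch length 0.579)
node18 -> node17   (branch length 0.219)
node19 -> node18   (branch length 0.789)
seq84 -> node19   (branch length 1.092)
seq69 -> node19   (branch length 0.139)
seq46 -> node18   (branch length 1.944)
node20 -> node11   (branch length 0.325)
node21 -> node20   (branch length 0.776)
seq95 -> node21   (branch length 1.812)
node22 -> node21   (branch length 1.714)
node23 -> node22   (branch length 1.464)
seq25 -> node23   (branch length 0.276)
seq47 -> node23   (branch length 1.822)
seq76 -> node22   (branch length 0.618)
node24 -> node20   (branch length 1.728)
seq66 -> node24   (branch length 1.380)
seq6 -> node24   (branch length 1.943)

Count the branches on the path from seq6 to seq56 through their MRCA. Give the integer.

The MRCA of seq6 and seq56 is the node subtending ((((seq56,seq79),(seq37,seq7)),(seq78,(seq1,((seq84,seq69),seq46)))),((seq95,((seq25,seq47),seq76)),(seq66,seq6))).
From seq6 up to that node: 3 branches. From seq56 up to the same node: 4 branches. Total: 3 + 4 = 7.

7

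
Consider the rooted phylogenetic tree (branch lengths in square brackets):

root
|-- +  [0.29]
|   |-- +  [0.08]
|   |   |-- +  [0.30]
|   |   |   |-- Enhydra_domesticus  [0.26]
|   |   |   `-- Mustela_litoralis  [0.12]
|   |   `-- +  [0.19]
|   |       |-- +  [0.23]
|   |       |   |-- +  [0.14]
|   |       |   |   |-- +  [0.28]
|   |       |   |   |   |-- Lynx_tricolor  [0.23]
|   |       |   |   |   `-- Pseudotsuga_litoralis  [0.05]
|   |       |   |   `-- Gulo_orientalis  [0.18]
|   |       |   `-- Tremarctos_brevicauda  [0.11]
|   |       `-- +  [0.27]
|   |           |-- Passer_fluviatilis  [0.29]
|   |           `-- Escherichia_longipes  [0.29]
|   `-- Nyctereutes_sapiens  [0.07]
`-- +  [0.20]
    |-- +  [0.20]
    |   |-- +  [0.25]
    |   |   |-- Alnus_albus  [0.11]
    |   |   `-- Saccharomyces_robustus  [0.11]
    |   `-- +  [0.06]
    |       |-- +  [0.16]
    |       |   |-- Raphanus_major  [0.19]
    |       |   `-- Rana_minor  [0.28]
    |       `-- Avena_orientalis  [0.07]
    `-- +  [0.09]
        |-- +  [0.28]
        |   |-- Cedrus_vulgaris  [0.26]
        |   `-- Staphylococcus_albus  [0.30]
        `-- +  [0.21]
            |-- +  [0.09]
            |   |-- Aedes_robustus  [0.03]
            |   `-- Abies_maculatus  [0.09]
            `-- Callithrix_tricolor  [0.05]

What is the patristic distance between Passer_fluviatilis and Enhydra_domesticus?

1.31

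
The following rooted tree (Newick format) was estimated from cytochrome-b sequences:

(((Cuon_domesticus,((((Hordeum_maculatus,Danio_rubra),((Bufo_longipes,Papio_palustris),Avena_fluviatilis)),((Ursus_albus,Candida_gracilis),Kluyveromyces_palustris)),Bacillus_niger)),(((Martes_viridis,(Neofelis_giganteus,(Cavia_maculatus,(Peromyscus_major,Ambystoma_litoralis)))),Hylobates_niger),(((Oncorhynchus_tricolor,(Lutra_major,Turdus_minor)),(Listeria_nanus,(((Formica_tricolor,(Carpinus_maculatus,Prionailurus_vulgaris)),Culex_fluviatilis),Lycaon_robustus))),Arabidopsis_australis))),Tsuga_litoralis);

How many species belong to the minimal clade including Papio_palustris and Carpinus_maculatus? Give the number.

26

The MRCA of Papio_palustris and Carpinus_maculatus is the node subtending ((Cuon_domesticus,((((Hordeum_maculatus,Danio_rubra),((Bufo_longipes,Papio_palustris),Avena_fluviatilis)),((Ursus_albus,Candida_gracilis),Kluyveromyces_palustris)),Bacillus_niger)),(((Martes_viridis,(Neofelis_giganteus,(Cavia_maculatus,(Peromyscus_major,Ambystoma_litoralis)))),Hylobates_niger),(((Oncorhynchus_tricolor,(Lutra_major,Turdus_minor)),(Listeria_nanus,(((Formica_tricolor,(Carpinus_maculatus,Prionailurus_vulgaris)),Culex_fluviatilis),Lycaon_robustus))),Arabidopsis_australis))).
That clade contains 26 terminal taxa: Ambystoma_litoralis, Arabidopsis_australis, Avena_fluviatilis, Bacillus_niger, Bufo_longipes, Candida_gracilis, Carpinus_maculatus, Cavia_maculatus, Culex_fluviatilis, Cuon_domesticus, Danio_rubra, Formica_tricolor, Hordeum_maculatus, Hylobates_niger, Kluyveromyces_palustris, Listeria_nanus, Lutra_major, Lycaon_robustus, Martes_viridis, Neofelis_giganteus, Oncorhynchus_tricolor, Papio_palustris, Peromyscus_major, Prionailurus_vulgaris, Turdus_minor, Ursus_albus.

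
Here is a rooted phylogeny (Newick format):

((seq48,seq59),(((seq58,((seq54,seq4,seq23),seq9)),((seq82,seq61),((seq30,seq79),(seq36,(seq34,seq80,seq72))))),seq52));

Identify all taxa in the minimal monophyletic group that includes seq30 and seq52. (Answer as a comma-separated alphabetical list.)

Tracing seq30: it sits inside (seq30,seq79).
Tracing seq52: it sits inside (((seq58,((seq54,seq4,seq23),seq9)),((seq82,seq61),((seq30,seq79),(seq36,(seq34,seq80,seq72))))),seq52).
The smallest clade enclosing both is (((seq58,((seq54,seq4,seq23),seq9)),((seq82,seq61),((seq30,seq79),(seq36,(seq34,seq80,seq72))))),seq52); the answer is its 14 terminal taxa in alphabetical order.

seq23, seq30, seq34, seq36, seq4, seq52, seq54, seq58, seq61, seq72, seq79, seq80, seq82, seq9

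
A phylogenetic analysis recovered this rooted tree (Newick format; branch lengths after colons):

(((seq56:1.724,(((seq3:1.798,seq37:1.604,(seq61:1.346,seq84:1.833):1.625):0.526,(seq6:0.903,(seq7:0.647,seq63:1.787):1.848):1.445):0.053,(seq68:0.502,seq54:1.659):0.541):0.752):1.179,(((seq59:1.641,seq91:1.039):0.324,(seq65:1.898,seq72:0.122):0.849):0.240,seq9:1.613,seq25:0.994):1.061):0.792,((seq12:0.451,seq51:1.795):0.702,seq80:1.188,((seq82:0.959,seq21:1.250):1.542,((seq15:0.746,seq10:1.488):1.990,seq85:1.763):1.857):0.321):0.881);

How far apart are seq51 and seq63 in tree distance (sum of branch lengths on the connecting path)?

11.234

The path runs seq51 → … → MRCA → … → seq63; the MRCA is the root of the tree.
Branch lengths along that path: 1.795 + 0.702 + 0.881 + 0.792 + 1.179 + 0.752 + 0.053 + 1.445 + 1.848 + 1.787 = 11.234.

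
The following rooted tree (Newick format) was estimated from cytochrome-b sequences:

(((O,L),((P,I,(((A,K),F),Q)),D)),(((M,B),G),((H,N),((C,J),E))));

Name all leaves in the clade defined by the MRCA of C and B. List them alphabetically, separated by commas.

B, C, E, G, H, J, M, N

Tracing C: it sits inside (C,J).
Tracing B: it sits inside (M,B).
The smallest clade enclosing both is (((M,B),G),((H,N),((C,J),E))); the answer is its 8 terminal taxa in alphabetical order.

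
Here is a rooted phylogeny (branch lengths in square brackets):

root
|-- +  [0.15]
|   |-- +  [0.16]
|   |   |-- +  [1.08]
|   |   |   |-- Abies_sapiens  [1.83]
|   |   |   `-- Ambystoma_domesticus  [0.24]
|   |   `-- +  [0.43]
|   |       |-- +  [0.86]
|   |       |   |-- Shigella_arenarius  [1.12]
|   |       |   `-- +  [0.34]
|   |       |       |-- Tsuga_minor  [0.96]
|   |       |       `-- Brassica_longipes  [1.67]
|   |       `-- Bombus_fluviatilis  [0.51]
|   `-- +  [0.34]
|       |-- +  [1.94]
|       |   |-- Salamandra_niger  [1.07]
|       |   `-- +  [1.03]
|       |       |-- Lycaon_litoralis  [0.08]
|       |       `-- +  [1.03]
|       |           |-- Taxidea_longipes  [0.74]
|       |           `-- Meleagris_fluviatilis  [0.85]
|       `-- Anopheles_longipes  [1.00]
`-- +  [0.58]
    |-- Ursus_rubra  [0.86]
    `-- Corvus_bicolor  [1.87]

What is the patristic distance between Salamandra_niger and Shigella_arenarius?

The path runs Salamandra_niger → … → MRCA → … → Shigella_arenarius; the MRCA is the node subtending (((Abies_sapiens,Ambystoma_domesticus),((Shigella_arenarius,(Tsuga_minor,Brassica_longipes)),Bombus_fluviatilis)),((Salamandra_niger,(Lycaon_litoralis,(Taxidea_longipes,Meleagris_fluviatilis))),Anopheles_longipes)).
Branch lengths along that path: 1.07 + 1.94 + 0.34 + 0.16 + 0.43 + 0.86 + 1.12 = 5.92.

5.92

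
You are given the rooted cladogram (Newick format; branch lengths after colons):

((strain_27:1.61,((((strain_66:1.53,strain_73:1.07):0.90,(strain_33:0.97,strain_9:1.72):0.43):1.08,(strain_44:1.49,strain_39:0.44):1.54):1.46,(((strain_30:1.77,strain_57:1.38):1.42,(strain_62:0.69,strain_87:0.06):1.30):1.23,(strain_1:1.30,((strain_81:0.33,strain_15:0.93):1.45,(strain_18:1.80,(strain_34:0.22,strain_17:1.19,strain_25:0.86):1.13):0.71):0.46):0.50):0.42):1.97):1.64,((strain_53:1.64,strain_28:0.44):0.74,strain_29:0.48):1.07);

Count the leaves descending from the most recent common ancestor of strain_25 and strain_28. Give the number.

21

The MRCA of strain_25 and strain_28 is the root, so the clade is the entire tree.
That clade contains 21 terminal taxa: strain_1, strain_15, strain_17, strain_18, strain_25, strain_27, strain_28, strain_29, strain_30, strain_33, strain_34, strain_39, strain_44, strain_53, strain_57, strain_62, strain_66, strain_73, strain_81, strain_87, strain_9.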